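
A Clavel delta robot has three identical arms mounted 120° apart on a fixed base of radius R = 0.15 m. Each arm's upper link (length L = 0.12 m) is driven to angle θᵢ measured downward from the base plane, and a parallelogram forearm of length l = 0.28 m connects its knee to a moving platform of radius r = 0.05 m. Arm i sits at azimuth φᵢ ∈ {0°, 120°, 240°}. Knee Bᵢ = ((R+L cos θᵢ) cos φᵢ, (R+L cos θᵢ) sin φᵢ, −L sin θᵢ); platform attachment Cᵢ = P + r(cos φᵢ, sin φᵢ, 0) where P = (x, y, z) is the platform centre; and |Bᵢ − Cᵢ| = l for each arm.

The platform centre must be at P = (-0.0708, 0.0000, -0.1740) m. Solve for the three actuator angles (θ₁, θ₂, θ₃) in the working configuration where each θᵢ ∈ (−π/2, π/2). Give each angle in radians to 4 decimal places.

φ1=0.0° → target in arm frame (-0.0708, 0.0000)
  A cos θ + B sin θ = C:  0.1708·cos θ + -0.1740·sin θ = 0.0190
  θ1 = atan2(B,A) + arccos(C/0.2438) = 0.6983
rotate P by −φ2: (0.0354, 0.0613, -0.1740)
  A=0.0646, B=-0.1740, C=(l²−L²−A²−y'²−z²)/(2L)=0.1075
  θ2 = atan2(B,A) + arccos(C/0.1856) = -0.2620
rotate P by −φ3: (0.0354, -0.0613, -0.1740)
  A cos θ + B sin θ = C:  0.0646·cos θ + -0.1740·sin θ = 0.1075
  √(A²+B²)=0.1856;  θ3 = -1.2153+0.9533 ≈ -0.2620

θ₁ = 0.6983, θ₂ = -0.2620, θ₃ = -0.2620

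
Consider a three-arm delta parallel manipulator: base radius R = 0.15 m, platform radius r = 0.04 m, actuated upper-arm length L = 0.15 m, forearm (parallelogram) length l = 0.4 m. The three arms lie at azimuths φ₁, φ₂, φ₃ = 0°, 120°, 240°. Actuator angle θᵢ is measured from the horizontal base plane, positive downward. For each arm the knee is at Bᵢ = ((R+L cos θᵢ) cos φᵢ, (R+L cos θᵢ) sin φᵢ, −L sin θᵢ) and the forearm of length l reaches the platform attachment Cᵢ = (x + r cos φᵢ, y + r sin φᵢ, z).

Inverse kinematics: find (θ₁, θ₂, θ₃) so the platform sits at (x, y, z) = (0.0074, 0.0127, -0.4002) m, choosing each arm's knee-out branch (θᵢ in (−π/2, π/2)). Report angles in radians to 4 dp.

φ1=0.0° → target in arm frame (0.0074, 0.0127)
  e−x'=0.1026;  (l²−L²−(e−x')²−y'²−z²)/2L = -0.1112
  γ=atan2(-0.4002,0.1026)=-1.3198;  ψ=arccos(-0.2691)=1.8432;  θ1=γ+ψ≈0.5234
rotate P by −φ2: (0.0073, -0.0128, -0.4002)
  A=0.1027, B=-0.4002, C=(l²−L²−A²−y'²−z²)/(2L)=-0.1112
  θ2 = atan2(B,A) + arccos(C/0.4132) = 0.5238
arm 3 (φ=240.0°): x'=-0.0147, y'=0.0001
  e−x'=0.1247;  (l²−L²−(e−x')²−y'²−z²)/2L = -0.1274
  γ=atan2(-0.4002,0.1247)=-1.2687;  ψ=arccos(-0.3038)=1.8795;  θ3=γ+ψ≈0.6108

θ₁ = 0.5234, θ₂ = 0.5238, θ₃ = 0.6108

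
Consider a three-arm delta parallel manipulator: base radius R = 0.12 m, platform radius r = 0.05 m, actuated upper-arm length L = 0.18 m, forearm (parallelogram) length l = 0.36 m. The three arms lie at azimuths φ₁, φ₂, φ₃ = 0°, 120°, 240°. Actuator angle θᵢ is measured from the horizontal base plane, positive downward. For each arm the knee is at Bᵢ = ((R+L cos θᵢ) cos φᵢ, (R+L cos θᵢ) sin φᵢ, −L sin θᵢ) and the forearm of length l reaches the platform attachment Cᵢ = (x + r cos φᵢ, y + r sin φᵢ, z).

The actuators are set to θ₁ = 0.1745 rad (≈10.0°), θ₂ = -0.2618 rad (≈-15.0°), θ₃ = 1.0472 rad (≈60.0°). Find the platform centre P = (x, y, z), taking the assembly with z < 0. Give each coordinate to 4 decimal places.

φ1=0.0°: virtual centre (0.2473, 0.0000, -0.0313), radius l
φ2=120.0°: virtual centre (-0.1219, 0.2112, 0.0466), radius l
arm 3 at φ=240.0°: (R−r)+L cos θ3 = 0.1600;  S3 = (-0.0800, -0.1386, -0.1559)
|S₂|²−|S₁|² = -0.0005;  |S₃|²−|S₁|² = -0.0122
[-0.7384 0.4224 0.1557]·P = -0.0005;  [-0.6545 -0.2771 -0.2493]·P = -0.0122
det = 0.4811;  x = 0.0110+-0.1292z,  y = 0.0181+-0.5944z
quadratic in z: (1.3700)z²+(0.1020)z+(-0.0725)=0, √Δ=0.6384 → z ∈ {-0.2702, 0.1958}; z = -0.2702 (taking z<0)
x = 0.0459, y = 0.1787

(0.0459, 0.1787, -0.2702)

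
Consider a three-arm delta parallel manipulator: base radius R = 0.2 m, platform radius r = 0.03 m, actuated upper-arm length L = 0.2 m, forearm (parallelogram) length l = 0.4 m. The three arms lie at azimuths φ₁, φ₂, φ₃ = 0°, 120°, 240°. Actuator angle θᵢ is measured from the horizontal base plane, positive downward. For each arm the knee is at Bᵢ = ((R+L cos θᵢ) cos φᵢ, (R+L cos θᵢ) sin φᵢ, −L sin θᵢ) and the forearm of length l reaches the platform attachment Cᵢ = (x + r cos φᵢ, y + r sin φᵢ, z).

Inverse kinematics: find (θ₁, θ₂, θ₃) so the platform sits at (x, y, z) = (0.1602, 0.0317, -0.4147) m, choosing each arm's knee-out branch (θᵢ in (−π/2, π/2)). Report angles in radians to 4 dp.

θ₁ = 0.3492, θ₂ = 1.2219, θ₃ = 1.3965

φ1=0.0° → target in arm frame (0.1602, 0.0317)
  A cos θ + B sin θ = C:  0.0098·cos θ + -0.4147·sin θ = -0.1327
  θ1 = atan2(B,A) + arccos(C/0.4148) = 0.3492
rotate P by −φ2: (-0.0526, -0.1546, -0.4147)
  e−x'=0.2226;  (l²−L²−(e−x')²−y'²−z²)/2L = -0.3136
  θ2 = atan2(B,A) + arccos(C/0.4707) = 1.2219
φ3=240.0° → target in arm frame (-0.1076, 0.1229)
  A=0.2776, B=-0.4147, C=(l²−L²−A²−y'²−z²)/(2L)=-0.3603
  √(A²+B²)=0.4990;  θ3 = -0.9810+2.3775 ≈ 1.3965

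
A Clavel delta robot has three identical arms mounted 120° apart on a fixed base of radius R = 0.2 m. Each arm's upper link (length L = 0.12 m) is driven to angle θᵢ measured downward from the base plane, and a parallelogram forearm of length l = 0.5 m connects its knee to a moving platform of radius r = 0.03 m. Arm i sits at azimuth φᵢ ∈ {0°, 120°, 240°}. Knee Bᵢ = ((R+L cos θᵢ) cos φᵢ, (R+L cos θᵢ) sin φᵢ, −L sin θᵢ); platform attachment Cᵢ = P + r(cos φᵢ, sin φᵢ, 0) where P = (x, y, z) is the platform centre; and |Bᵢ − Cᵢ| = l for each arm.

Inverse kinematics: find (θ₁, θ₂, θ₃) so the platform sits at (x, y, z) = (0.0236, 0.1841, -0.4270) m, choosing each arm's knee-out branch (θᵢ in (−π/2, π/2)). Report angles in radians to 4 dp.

φ1=0.0° → target in arm frame (0.0236, 0.1841)
  A cos θ + B sin θ = C:  0.1464·cos θ + -0.4270·sin θ = -0.0086
  √(A²+B²)=0.4514;  θ1 = -1.2405+1.5898 ≈ 0.3493
rotate P by −φ2: (0.1476, -0.1125, -0.4270)
  e−x'=0.0224;  (l²−L²−(e−x')²−y'²−z²)/2L = 0.1672
  θ2 = atan2(B,A) + arccos(C/0.4276) = -0.3493
arm 3 (φ=240.0°): x'=-0.1712, y'=-0.0716
  e−x'=0.3412;  (l²−L²−(e−x')²−y'²−z²)/2L = -0.2846
  γ=atan2(-0.4270,0.3412)=-0.8966;  ψ=arccos(-0.5206)=2.1184;  θ3=γ+ψ≈1.2218

θ₁ = 0.3493, θ₂ = -0.3493, θ₃ = 1.2218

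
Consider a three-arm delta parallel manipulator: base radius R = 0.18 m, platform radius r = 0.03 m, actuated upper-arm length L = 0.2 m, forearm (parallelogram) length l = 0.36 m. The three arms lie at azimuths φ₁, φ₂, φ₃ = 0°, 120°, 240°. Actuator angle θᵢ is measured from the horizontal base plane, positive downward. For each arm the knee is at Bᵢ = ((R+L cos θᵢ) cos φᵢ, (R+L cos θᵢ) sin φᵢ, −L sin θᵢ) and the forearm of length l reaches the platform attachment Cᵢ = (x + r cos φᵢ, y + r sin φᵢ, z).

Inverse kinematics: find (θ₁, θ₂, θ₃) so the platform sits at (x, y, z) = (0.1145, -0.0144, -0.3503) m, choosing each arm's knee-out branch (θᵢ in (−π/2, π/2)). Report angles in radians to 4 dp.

θ₁ = 0.3490, θ₂ = 1.1344, θ₃ = 1.0470

rotate P by −φ1: (0.1145, -0.0144, -0.3503)
  e−x'=0.0355;  (l²−L²−(e−x')²−y'²−z²)/2L = -0.0864
  γ=atan2(-0.3503,0.0355)=-1.4698;  ψ=arccos(-0.2455)=1.8188;  θ1=γ+ψ≈0.3490
arm 2 (φ=120.0°): x'=-0.0697, y'=-0.0920
  A=0.2197, B=-0.3503, C=(l²−L²−A²−y'²−z²)/(2L)=-0.2246
  θ2 = atan2(B,A) + arccos(C/0.4135) = 1.1344
rotate P by −φ3: (-0.0448, 0.1064, -0.3503)
  A=0.1948, B=-0.3503, C=(l²−L²−A²−y'²−z²)/(2L)=-0.2059
  θ3 = atan2(B,A) + arccos(C/0.4008) = 1.0470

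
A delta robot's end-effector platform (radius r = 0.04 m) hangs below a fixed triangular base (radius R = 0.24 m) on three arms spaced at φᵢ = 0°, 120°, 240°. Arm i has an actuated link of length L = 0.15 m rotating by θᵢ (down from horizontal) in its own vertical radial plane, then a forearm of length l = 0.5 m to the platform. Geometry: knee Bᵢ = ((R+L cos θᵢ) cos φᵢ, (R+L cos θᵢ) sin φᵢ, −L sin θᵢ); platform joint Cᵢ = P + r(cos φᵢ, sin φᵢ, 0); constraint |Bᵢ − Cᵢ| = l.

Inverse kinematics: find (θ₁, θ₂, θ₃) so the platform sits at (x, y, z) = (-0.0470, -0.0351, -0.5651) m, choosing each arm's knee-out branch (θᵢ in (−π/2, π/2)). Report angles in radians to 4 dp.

φ1=0.0° → target in arm frame (-0.0470, -0.0351)
  A cos θ + B sin θ = C:  0.2470·cos θ + -0.5651·sin θ = -0.5136
  √(A²+B²)=0.6167;  θ1 = -1.1587+2.5549 ≈ 1.3962
rotate P by −φ2: (-0.0069, 0.0583, -0.5651)
  e−x'=0.2069;  (l²−L²−(e−x')²−y'²−z²)/2L = -0.4601
  γ=atan2(-0.5651,0.2069)=-1.2198;  ψ=arccos(-0.7646)=2.4412;  θ2=γ+ψ≈1.2214
arm 3 (φ=240.0°): x'=0.0539, y'=-0.0232
  A=0.1461, B=-0.5651, C=(l²−L²−A²−y'²−z²)/(2L)=-0.3791
  √(A²+B²)=0.5837;  θ3 = -1.3178+2.2776 ≈ 0.9599

θ₁ = 1.3962, θ₂ = 1.2214, θ₃ = 0.9599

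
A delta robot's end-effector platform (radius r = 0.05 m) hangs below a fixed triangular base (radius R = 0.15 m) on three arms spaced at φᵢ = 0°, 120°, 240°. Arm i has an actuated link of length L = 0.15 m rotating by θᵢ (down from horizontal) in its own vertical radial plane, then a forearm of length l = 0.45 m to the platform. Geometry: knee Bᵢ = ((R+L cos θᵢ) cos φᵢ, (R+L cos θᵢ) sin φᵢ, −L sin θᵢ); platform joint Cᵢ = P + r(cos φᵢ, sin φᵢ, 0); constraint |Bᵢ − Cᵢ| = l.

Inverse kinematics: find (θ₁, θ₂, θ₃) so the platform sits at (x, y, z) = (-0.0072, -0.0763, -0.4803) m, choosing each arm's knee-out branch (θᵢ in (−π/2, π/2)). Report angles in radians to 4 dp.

θ₁ = 0.6983, θ₂ = 0.8727, θ₃ = 0.4361

φ1=0.0° → target in arm frame (-0.0072, -0.0763)
  A=0.1072, B=-0.4803, C=(l²−L²−A²−y'²−z²)/(2L)=-0.2267
  γ=atan2(-0.4803,0.1072)=-1.3512;  ψ=arccos(-0.4606)=2.0495;  θ1=γ+ψ≈0.6983
φ2=120.0° → target in arm frame (-0.0625, 0.0444)
  A=0.1625, B=-0.4803, C=(l²−L²−A²−y'²−z²)/(2L)=-0.2635
  γ=atan2(-0.4803,0.1625)=-1.2446;  ψ=arccos(-0.5197)=2.1173;  θ2=γ+ψ≈0.8727
arm 3 (φ=240.0°): x'=0.0697, y'=0.0319
  e−x'=0.0303;  (l²−L²−(e−x')²−y'²−z²)/2L = -0.1754
  θ3 = atan2(B,A) + arccos(C/0.4813) = 0.4361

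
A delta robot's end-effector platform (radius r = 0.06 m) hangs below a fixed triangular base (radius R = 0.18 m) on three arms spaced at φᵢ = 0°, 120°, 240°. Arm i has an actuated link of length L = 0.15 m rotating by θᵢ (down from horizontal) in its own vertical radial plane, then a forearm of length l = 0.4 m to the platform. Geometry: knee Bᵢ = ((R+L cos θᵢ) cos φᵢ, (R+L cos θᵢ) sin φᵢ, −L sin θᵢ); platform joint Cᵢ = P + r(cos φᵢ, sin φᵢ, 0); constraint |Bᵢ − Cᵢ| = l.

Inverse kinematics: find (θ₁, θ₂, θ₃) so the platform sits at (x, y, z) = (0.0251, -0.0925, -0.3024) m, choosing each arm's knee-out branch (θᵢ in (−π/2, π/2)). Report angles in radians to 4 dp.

arm 1 (φ=0.0°): x'=0.0251, y'=-0.0925
  e−x'=0.0949;  (l²−L²−(e−x')²−y'²−z²)/2L = 0.0950
  γ=atan2(-0.3024,0.0949)=-1.2667;  ψ=arccos(0.2997)=1.2665;  θ1=γ+ψ≈-0.0002
rotate P by −φ2: (-0.0927, 0.0245, -0.3024)
  A cos θ + B sin θ = C:  0.2127·cos θ + -0.3024·sin θ = 0.0008
  θ2 = atan2(B,A) + arccos(C/0.3697) = 0.6108
φ3=240.0° → target in arm frame (0.0676, 0.0680)
  A=0.0524, B=-0.3024, C=(l²−L²−A²−y'²−z²)/(2L)=0.1289
  √(A²+B²)=0.3069;  θ3 = -1.3991+1.1372 ≈ -0.2619

θ₁ = -0.0002, θ₂ = 0.6108, θ₃ = -0.2619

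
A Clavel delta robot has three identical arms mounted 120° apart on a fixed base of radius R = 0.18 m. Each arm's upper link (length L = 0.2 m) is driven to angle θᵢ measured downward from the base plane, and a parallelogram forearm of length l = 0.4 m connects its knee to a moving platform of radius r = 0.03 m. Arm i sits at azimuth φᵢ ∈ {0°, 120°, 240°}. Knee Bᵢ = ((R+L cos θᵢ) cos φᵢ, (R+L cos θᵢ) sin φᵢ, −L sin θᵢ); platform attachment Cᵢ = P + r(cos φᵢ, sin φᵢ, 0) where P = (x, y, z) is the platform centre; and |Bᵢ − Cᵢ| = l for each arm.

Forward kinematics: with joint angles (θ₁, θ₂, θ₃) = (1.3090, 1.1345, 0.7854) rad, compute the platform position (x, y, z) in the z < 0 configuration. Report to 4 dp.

φ1=0.0°: virtual centre (0.2018, 0.0000, -0.1932), radius l
arm 2 at φ=120.0°: (R−r)+L cos θ2 = 0.2345;  S2 = (-0.1173, 0.2031, -0.1813)
S3 = (0.2914·cos240.0°, 0.2914·sin240.0°, -0.1414) = (-0.1457, -0.2524, -0.1414)
subtract pairs → two planes through P
plane₁₂: -0.6380x+0.4062y+0.0238z = 0.0098
det = 0.6043;  x = -0.0263+0.0895z,  y = -0.0171+0.0819z
quadratic in z: (1.0147)z²+(0.3428)z+(-0.0704)=0, √Δ=0.6349 → z ∈ {-0.4818, 0.1440}; z = -0.4818 (taking z<0)
x = -0.0694, y = -0.0565

(-0.0694, -0.0565, -0.4818)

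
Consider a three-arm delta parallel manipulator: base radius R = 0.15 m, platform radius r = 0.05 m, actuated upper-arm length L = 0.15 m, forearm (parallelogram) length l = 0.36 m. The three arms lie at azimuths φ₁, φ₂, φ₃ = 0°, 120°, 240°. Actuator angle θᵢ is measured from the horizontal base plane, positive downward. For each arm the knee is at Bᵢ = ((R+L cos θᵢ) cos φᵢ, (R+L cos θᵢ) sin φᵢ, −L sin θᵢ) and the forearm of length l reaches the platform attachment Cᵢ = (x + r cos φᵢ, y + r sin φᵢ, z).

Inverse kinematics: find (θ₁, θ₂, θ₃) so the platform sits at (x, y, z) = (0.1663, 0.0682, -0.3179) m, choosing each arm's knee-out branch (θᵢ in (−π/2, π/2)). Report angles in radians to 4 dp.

rotate P by −φ1: (0.1663, 0.0682, -0.3179)
  A cos θ + B sin θ = C:  -0.0663·cos θ + -0.3179·sin θ = -0.0100
  √(A²+B²)=0.3247;  θ1 = -1.7764+1.6017 ≈ -0.1747
arm 2 (φ=120.0°): x'=-0.0241, y'=-0.1781
  A=0.1241, B=-0.3179, C=(l²−L²−A²−y'²−z²)/(2L)=-0.1369
  γ=atan2(-0.3179,0.1241)=-1.1987;  ψ=arccos(-0.4013)=1.9837;  θ2=γ+ψ≈0.7851
φ3=240.0° → target in arm frame (-0.1422, 0.1099)
  e−x'=0.2422;  (l²−L²−(e−x')²−y'²−z²)/2L = -0.2157
  γ=atan2(-0.3179,0.2422)=-0.9197;  ψ=arccos(-0.5397)=2.1409;  θ3=γ+ψ≈1.2212

θ₁ = -0.1747, θ₂ = 0.7851, θ₃ = 1.2212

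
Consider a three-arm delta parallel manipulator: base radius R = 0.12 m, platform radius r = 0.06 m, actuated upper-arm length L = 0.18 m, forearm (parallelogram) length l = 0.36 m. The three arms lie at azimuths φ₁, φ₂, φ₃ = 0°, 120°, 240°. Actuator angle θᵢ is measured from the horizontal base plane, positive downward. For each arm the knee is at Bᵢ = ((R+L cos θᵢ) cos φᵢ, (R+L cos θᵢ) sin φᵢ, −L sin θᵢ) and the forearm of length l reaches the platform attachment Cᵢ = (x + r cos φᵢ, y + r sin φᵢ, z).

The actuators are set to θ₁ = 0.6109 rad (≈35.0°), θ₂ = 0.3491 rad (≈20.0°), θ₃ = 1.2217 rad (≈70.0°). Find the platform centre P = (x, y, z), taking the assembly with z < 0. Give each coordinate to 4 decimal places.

centre 1 = (0.2074·cos0.0°, 0.2074·sin0.0°, -0.1032) = (0.2074, 0.0000, -0.1032)
arm 2 at φ=120.0°: ρ2 = 0.2291;  centre 2 = (-0.1146, 0.1984, -0.0616)
φ3=240.0°: virtual centre (-0.0608, -0.1053, -0.1691), radius l
subtract pairs → two planes through P
linear system: -0.6440x+0.3969y = 0.0026−0.0834z; -0.5365x+-0.2106y = -0.0103−-0.1318z
Cramer: x(z) = 0.0102-0.0997z;  y(z) = 0.0231-0.3718z
quadratic in z: (1.1482)z²+(0.2287)z+(-0.0795)=0, √Δ=0.6460 → z ∈ {-0.3809, 0.1817}; z = -0.3809 (taking z<0)
x = 0.0481, y = 0.1647

(0.0481, 0.1647, -0.3809)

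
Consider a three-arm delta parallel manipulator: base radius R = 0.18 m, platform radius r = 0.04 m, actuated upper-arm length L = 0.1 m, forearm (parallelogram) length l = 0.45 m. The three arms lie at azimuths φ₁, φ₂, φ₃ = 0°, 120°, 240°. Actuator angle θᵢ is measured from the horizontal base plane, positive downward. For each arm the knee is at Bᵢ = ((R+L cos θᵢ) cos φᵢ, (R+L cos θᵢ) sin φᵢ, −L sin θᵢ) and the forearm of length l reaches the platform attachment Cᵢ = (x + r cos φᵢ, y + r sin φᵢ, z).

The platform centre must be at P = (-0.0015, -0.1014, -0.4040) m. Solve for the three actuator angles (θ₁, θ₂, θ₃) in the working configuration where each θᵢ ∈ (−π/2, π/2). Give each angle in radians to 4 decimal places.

θ₁ = 0.3488, θ₂ = 0.7849, θ₃ = -0.1750

rotate P by −φ1: (-0.0015, -0.1014, -0.4040)
  A cos θ + B sin θ = C:  0.1415·cos θ + -0.4040·sin θ = -0.0051
  √(A²+B²)=0.4281;  θ1 = -1.2339+1.5827 ≈ 0.3488
rotate P by −φ2: (-0.0871, 0.0520, -0.4040)
  A=0.2271, B=-0.4040, C=(l²−L²−A²−y'²−z²)/(2L)=-0.1249
  √(A²+B²)=0.4634;  θ2 = -1.0588+1.8437 ≈ 0.7849
rotate P by −φ3: (0.0886, 0.0494, -0.4040)
  A=0.0514, B=-0.4040, C=(l²−L²−A²−y'²−z²)/(2L)=0.1210
  θ3 = atan2(B,A) + arccos(C/0.4073) = -0.1750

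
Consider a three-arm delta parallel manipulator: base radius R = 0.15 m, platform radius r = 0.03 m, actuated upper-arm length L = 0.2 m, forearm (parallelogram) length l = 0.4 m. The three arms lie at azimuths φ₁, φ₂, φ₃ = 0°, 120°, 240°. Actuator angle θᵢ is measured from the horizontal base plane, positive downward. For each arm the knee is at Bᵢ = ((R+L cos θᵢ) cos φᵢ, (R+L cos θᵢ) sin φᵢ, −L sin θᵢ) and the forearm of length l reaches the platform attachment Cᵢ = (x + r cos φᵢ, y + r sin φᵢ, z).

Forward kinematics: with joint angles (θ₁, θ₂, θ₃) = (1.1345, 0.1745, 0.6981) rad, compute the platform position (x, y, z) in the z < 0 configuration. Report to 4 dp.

centre 1 = (0.2045·cos0.0°, 0.2045·sin0.0°, -0.1813) = (0.2045, 0.0000, -0.1813)
centre 2 = (0.3170·cos120.0°, 0.3170·sin120.0°, -0.0347) = (-0.1585, 0.2745, -0.0347)
arm 3 at φ=240.0°: (R−r)+L cos θ3 = 0.2732;  centre 3 = (-0.1366, -0.2366, -0.1286)
eliminate P² terms by subtracting sphere 1 from 2 and 3
[-0.7260 0.5490 0.2931]·P = 0.0270;  [-0.6822 -0.4732 0.1054]·P = 0.0165
det = 0.7181;  x = -0.0304+0.2737z,  y = 0.0090+-0.1719z
sphere 1 gives Az²+Bz+C=0 with A=1.1045, B=0.2308, C=-0.0719;  B²−4AC=0.3709;  roots -0.3802, 0.1712;  negative root z = -0.3802
x = -0.1345, y = 0.0743

(-0.1345, 0.0743, -0.3802)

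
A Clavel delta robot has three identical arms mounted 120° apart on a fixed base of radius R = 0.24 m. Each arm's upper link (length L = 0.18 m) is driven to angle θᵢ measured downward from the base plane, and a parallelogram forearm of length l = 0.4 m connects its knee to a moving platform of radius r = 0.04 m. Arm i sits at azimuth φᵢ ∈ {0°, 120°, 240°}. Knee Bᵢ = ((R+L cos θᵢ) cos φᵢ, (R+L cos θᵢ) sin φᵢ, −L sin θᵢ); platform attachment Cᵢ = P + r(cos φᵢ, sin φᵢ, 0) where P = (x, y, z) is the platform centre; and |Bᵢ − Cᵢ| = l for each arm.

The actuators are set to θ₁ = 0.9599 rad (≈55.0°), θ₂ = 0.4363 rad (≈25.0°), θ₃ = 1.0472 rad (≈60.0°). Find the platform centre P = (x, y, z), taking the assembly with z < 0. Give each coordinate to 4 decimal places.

(-0.0290, 0.0744, -0.3573)

arm 1 at φ=0.0°: e+L cos θ1 = 0.3032;  O1 = (0.3032, 0.0000, -0.1474)
arm 2 at φ=120.0°: e+L cos θ2 = 0.3631;  O2 = (-0.1816, 0.3145, -0.0761)
O3 = (0.2900·cos240.0°, 0.2900·sin240.0°, -0.1559) = (-0.1450, -0.2511, -0.1559)
subtract pairs → two planes through P
[-0.9696 0.6290 0.1428]·P = 0.0240;  [-0.8965 -0.5023 -0.0169]·P = -0.0053
det = 1.0509;  x = -0.0083+0.0581z,  y = 0.0253+-0.1374z
into |P−O₁|² = l²: 1.0222z² + 0.2517z + -0.0406 = 0;  Δ = 0.2293;  z = -0.3573 or 0.1111 → z<0 root = -0.3573
x = -0.0290, y = 0.0744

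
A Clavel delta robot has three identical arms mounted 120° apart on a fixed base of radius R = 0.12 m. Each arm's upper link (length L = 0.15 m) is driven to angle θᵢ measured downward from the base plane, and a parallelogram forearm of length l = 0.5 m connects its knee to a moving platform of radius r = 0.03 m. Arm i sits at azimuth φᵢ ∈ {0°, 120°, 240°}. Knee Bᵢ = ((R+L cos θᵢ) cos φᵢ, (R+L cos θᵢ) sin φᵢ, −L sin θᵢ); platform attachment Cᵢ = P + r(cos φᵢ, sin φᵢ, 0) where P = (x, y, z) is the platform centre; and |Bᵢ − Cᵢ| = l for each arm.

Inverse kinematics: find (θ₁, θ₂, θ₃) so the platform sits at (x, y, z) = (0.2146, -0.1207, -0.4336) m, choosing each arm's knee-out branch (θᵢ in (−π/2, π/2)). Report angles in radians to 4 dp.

θ₁ = -0.3493, θ₂ = 1.0471, θ₃ = 0.4362

rotate P by −φ1: (0.2146, -0.1207, -0.4336)
  A cos θ + B sin θ = C:  -0.1246·cos θ + -0.4336·sin θ = 0.0313
  √(A²+B²)=0.4511;  θ1 = -1.8506+1.5013 ≈ -0.3493
arm 2 (φ=120.0°): x'=-0.2118, y'=-0.1255
  A cos θ + B sin θ = C:  0.3018·cos θ + -0.4336·sin θ = -0.2245
  θ2 = atan2(B,A) + arccos(C/0.5283) = 1.0471
φ3=240.0° → target in arm frame (-0.0028, 0.2462)
  A=0.0928, B=-0.4336, C=(l²−L²−A²−y'²−z²)/(2L)=-0.0991
  γ=atan2(-0.4336,0.0928)=-1.3600;  ψ=arccos(-0.2235)=1.7962;  θ3=γ+ψ≈0.4362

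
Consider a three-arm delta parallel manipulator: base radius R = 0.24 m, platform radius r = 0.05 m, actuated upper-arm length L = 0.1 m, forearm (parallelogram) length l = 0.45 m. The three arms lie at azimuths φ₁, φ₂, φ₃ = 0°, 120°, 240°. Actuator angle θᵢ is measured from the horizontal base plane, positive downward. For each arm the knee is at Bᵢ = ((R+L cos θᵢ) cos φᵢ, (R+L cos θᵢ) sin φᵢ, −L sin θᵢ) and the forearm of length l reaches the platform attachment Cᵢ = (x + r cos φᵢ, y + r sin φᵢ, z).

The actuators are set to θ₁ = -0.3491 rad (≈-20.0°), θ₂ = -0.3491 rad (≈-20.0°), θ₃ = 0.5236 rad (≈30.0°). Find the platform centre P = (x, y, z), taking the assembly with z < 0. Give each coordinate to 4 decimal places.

φ1=0.0°: virtual centre (0.2840, 0.0000, 0.0342), radius l
φ2=120.0°: virtual centre (-0.1420, 0.2459, 0.0342), radius l
O3 = (0.2766·cos240.0°, 0.2766·sin240.0°, -0.0500) = (-0.1383, -0.2395, -0.0500)
|O₂|²−|O₁|² = 0.0000;  |O₃|²−|O₁|² = -0.0028
linear system: -0.8519x+0.4918y = 0.0000−0.0000z; -0.8445x+-0.4791y = -0.0028−-0.1684z
Cramer: x(z) = 0.0017-0.1006z;  y(z) = 0.0029-0.1742z
quadratic in z: (1.0405)z²+(-0.0126)z+(-0.1216)=0, √Δ=0.7116 → z ∈ {-0.3359, 0.3480}; z = -0.3359 (taking z<0)
x = 0.0355, y = 0.0614

(0.0355, 0.0614, -0.3359)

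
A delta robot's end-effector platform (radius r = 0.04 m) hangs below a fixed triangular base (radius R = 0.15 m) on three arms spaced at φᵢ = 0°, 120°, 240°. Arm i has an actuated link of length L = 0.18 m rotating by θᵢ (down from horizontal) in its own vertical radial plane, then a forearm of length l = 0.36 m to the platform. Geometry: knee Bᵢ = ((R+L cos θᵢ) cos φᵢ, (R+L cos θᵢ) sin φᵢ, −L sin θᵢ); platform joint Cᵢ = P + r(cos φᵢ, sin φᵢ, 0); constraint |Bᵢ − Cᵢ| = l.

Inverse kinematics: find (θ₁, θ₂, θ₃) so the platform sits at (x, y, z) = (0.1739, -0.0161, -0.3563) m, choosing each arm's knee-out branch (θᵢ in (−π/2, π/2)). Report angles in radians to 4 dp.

arm 1 (φ=0.0°): x'=0.1739, y'=-0.0161
  A=-0.0639, B=-0.3563, C=(l²−L²−A²−y'²−z²)/(2L)=-0.0947
  √(A²+B²)=0.3620;  θ1 = -1.7483+1.8355 ≈ 0.0872
rotate P by −φ2: (-0.1009, -0.1426, -0.3563)
  A cos θ + B sin θ = C:  0.2109·cos θ + -0.3563·sin θ = -0.2626
  γ=atan2(-0.3563,0.2109)=-1.0364;  ψ=arccos(-0.6343)=2.2579;  θ2=γ+ψ≈1.2216
arm 3 (φ=240.0°): x'=-0.0730, y'=0.1587
  e−x'=0.1830;  (l²−L²−(e−x')²−y'²−z²)/2L = -0.2456
  γ=atan2(-0.3563,0.1830)=-1.0963;  ψ=arccos(-0.6131)=2.2308;  θ3=γ+ψ≈1.1345

θ₁ = 0.0872, θ₂ = 1.2216, θ₃ = 1.1345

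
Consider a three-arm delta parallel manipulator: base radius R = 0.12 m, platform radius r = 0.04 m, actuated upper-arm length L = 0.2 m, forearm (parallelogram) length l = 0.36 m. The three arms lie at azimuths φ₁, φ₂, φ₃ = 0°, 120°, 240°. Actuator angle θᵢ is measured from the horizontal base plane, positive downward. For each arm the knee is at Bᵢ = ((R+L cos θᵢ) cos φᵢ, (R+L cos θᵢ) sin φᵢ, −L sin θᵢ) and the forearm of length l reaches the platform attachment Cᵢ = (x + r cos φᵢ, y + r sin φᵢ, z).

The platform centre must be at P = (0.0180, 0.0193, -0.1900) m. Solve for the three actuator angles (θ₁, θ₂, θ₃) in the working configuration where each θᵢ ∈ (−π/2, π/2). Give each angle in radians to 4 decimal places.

θ₁ = -0.3488, θ₂ = -0.2624, θ₃ = 0.0000

arm 1 (φ=0.0°): x'=0.0180, y'=0.0193
  A cos θ + B sin θ = C:  0.0620·cos θ + -0.1900·sin θ = 0.1232
  √(A²+B²)=0.1999;  θ1 = -1.2554+0.9065 ≈ -0.3488
arm 2 (φ=120.0°): x'=0.0077, y'=-0.0252
  e−x'=0.0723;  (l²−L²−(e−x')²−y'²−z²)/2L = 0.1191
  √(A²+B²)=0.2033;  θ2 = -1.2073+0.9449 ≈ -0.2624
rotate P by −φ3: (-0.0257, 0.0059, -0.1900)
  e−x'=0.1057;  (l²−L²−(e−x')²−y'²−z²)/2L = 0.1057
  √(A²+B²)=0.2174;  θ3 = -1.0631+1.0630 ≈ 0.0000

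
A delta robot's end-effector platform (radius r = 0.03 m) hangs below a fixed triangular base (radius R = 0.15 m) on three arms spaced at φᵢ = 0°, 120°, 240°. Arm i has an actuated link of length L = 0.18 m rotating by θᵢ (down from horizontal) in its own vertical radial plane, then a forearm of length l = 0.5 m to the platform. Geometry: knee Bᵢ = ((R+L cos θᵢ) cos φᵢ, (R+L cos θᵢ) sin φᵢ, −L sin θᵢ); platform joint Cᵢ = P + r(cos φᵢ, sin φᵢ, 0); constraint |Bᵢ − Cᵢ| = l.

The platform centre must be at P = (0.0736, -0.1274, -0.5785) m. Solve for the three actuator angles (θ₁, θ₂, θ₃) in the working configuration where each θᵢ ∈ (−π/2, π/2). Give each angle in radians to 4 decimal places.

θ₁ = 0.7854, θ₂ = 1.3965, θ₃ = 0.7856

arm 1 (φ=0.0°): x'=0.0736, y'=-0.1274
  A cos θ + B sin θ = C:  0.0464·cos θ + -0.5785·sin θ = -0.3762
  γ=atan2(-0.5785,0.0464)=-1.4908;  ψ=arccos(-0.6483)=2.2761;  θ1=γ+ψ≈0.7854
arm 2 (φ=120.0°): x'=-0.1471, y'=0.0000
  e−x'=0.2671;  (l²−L²−(e−x')²−y'²−z²)/2L = -0.5234
  √(A²+B²)=0.6372;  θ2 = -1.1382+2.5347 ≈ 1.3965
arm 3 (φ=240.0°): x'=0.0735, y'=0.1274
  e−x'=0.0465;  (l²−L²−(e−x')²−y'²−z²)/2L = -0.3763
  √(A²+B²)=0.5804;  θ3 = -1.4906+2.2762 ≈ 0.7856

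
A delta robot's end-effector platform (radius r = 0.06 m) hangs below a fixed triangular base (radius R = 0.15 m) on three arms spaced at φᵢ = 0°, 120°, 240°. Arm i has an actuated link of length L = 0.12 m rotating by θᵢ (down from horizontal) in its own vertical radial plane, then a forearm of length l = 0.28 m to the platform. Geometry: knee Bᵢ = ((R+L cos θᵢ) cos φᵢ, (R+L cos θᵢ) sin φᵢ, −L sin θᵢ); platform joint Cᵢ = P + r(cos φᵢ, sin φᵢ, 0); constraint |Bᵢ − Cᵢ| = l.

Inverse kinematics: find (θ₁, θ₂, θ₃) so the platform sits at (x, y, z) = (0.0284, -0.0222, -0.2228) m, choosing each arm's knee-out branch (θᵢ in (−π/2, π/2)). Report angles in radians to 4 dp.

φ1=0.0° → target in arm frame (0.0284, -0.0222)
  A=0.0616, B=-0.2228, C=(l²−L²−A²−y'²−z²)/(2L)=0.0420
  θ1 = atan2(B,A) + arccos(C/0.2312) = 0.0872
arm 2 (φ=120.0°): x'=-0.0334, y'=-0.0135
  A cos θ + B sin θ = C:  0.1234·cos θ + -0.2228·sin θ = -0.0044
  θ2 = atan2(B,A) + arccos(C/0.2547) = 0.5232
rotate P by −φ3: (0.0050, 0.0357, -0.2228)
  A cos θ + B sin θ = C:  0.0850·cos θ + -0.2228·sin θ = 0.0244
  γ=atan2(-0.2228,0.0850)=-1.2064;  ψ=arccos(0.1025)=1.4681;  θ3=γ+ψ≈0.2617

θ₁ = 0.0872, θ₂ = 0.5232, θ₃ = 0.2617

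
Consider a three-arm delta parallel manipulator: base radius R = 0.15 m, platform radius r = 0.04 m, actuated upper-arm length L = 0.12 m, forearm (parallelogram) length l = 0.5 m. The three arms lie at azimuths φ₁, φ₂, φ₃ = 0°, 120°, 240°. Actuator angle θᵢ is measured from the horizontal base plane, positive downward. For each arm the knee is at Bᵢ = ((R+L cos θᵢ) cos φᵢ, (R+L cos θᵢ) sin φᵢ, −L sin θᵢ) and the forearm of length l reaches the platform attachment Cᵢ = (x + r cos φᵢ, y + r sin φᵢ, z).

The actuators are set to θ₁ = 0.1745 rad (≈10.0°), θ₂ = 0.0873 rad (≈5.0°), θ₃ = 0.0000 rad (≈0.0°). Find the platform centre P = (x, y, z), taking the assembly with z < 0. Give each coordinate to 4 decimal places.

centre 1 = (0.2282·cos0.0°, 0.2282·sin0.0°, -0.0208) = (0.2282, 0.0000, -0.0208)
centre 2 = (0.2295·cos120.0°, 0.2295·sin120.0°, -0.0105) = (-0.1148, 0.1988, -0.0105)
arm 3 at φ=240.0°: e+L cos θ3 = 0.2300;  centre 3 = (-0.1150, -0.1992, 0.0000)
subtract pairs → two planes through P
[-0.6859 0.3976 0.0207]·P = 0.0003;  [-0.6864 -0.3984 0.0417]·P = 0.0004
det = 0.5461;  x = -0.0005+0.0455z,  y = -0.0001+0.0263z
quadratic in z: (1.0028)z²+(0.0209)z+(-0.1973)=0, √Δ=0.8898 → z ∈ {-0.4541, 0.4333}; z = -0.4541 (taking z<0)
x = -0.0212, y = -0.0121

(-0.0212, -0.0121, -0.4541)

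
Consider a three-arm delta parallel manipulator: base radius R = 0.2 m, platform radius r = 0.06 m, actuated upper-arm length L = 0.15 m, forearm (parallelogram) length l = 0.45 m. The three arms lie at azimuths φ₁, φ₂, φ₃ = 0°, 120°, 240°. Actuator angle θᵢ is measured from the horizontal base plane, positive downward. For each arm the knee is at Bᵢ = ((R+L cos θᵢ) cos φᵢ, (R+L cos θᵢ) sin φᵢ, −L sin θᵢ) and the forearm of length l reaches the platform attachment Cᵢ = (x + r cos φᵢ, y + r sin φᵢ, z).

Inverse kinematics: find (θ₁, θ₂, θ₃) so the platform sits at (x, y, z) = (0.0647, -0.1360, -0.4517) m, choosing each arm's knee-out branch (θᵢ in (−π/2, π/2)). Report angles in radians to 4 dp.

rotate P by −φ1: (0.0647, -0.1360, -0.4517)
  e−x'=0.0753;  (l²−L²−(e−x')²−y'²−z²)/2L = -0.1607
  θ1 = atan2(B,A) + arccos(C/0.4579) = 0.5237
φ2=120.0° → target in arm frame (-0.1501, 0.0120)
  e−x'=0.2901;  (l²−L²−(e−x')²−y'²−z²)/2L = -0.3612
  γ=atan2(-0.4517,0.2901)=-0.9998;  ψ=arccos(-0.6728)=2.3087;  θ2=γ+ψ≈1.3089
φ3=240.0° → target in arm frame (0.0854, 0.1240)
  e−x'=0.0546;  (l²−L²−(e−x')²−y'²−z²)/2L = -0.1413
  √(A²+B²)=0.4550;  θ3 = -1.4506+1.8866 ≈ 0.4360

θ₁ = 0.5237, θ₂ = 1.3089, θ₃ = 0.4360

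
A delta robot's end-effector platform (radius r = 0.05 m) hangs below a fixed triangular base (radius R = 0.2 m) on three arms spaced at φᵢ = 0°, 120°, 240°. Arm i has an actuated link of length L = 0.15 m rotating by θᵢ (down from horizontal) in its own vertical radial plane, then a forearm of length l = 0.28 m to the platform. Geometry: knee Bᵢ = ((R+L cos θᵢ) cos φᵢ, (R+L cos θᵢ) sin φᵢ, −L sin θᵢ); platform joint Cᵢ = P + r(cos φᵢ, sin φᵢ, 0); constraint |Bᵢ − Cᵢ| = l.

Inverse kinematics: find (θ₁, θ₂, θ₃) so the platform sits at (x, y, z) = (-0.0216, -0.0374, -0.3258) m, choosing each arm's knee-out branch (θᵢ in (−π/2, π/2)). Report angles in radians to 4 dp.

θ₁ = 1.3091, θ₂ = 1.3090, θ₃ = 0.9596

φ1=0.0° → target in arm frame (-0.0216, -0.0374)
  e−x'=0.1716;  (l²−L²−(e−x')²−y'²−z²)/2L = -0.2703
  √(A²+B²)=0.3682;  θ1 = -1.0860+2.3951 ≈ 1.3091
φ2=120.0° → target in arm frame (-0.0216, 0.0374)
  A cos θ + B sin θ = C:  0.1716·cos θ + -0.3258·sin θ = -0.2703
  γ=atan2(-0.3258,0.1716)=-1.0860;  ψ=arccos(-0.7340)=2.3951;  θ2=γ+ψ≈1.3090
φ3=240.0° → target in arm frame (0.0432, 0.0000)
  e−x'=0.1068;  (l²−L²−(e−x')²−y'²−z²)/2L = -0.2055
  γ=atan2(-0.3258,0.1068)=-1.2540;  ψ=arccos(-0.5994)=2.2136;  θ3=γ+ψ≈0.9596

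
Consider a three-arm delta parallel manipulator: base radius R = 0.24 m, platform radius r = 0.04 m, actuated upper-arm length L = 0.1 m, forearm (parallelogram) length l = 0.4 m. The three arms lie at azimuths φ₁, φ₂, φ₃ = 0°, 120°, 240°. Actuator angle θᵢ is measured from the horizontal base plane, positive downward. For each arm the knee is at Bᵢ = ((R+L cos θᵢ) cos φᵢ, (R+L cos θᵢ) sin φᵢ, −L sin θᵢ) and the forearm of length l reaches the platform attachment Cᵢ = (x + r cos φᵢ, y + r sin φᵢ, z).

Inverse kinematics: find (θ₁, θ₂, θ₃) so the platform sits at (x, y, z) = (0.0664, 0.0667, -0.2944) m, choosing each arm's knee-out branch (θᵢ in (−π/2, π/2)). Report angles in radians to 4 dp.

arm 1 (φ=0.0°): x'=0.0664, y'=0.0667
  A=0.1336, B=-0.2944, C=(l²−L²−A²−y'²−z²)/(2L)=0.2052
  γ=atan2(-0.2944,0.1336)=-1.1448;  ψ=arccos(0.6346)=0.8833;  θ1=γ+ψ≈-0.2614
rotate P by −φ2: (0.0246, -0.0909, -0.2944)
  e−x'=0.1754;  (l²−L²−(e−x')²−y'²−z²)/2L = 0.1215
  θ2 = atan2(B,A) + arccos(C/0.3427) = 0.1751
arm 3 (φ=240.0°): x'=-0.0910, y'=0.0242
  A=0.2910, B=-0.2944, C=(l²−L²−A²−y'²−z²)/(2L)=-0.1096
  θ3 = atan2(B,A) + arccos(C/0.4139) = 1.0474

θ₁ = -0.2614, θ₂ = 0.1751, θ₃ = 1.0474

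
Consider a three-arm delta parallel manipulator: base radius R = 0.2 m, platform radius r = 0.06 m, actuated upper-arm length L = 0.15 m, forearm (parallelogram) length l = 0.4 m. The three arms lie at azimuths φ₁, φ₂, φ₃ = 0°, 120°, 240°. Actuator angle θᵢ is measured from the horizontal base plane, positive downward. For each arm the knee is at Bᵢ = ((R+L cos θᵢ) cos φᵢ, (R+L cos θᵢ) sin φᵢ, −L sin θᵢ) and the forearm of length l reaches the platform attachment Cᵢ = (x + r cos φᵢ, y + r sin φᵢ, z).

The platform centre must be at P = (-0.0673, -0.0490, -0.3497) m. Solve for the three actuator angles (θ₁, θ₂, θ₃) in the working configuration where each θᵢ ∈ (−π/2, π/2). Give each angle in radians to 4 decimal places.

θ₁ = 0.7850, θ₂ = 0.5234, θ₃ = 0.0870

arm 1 (φ=0.0°): x'=-0.0673, y'=-0.0490
  e−x'=0.2073;  (l²−L²−(e−x')²−y'²−z²)/2L = -0.1005
  θ1 = atan2(B,A) + arccos(C/0.4065) = 0.7850
arm 2 (φ=120.0°): x'=-0.0088, y'=0.0828
  A cos θ + B sin θ = C:  0.1488·cos θ + -0.3497·sin θ = -0.0459
  √(A²+B²)=0.3800;  θ2 = -1.1685+1.6920 ≈ 0.5234
φ3=240.0° → target in arm frame (0.0761, -0.0338)
  A=0.0639, B=-0.3497, C=(l²−L²−A²−y'²−z²)/(2L)=0.0333
  √(A²+B²)=0.3555;  θ3 = -1.3900+1.4770 ≈ 0.0870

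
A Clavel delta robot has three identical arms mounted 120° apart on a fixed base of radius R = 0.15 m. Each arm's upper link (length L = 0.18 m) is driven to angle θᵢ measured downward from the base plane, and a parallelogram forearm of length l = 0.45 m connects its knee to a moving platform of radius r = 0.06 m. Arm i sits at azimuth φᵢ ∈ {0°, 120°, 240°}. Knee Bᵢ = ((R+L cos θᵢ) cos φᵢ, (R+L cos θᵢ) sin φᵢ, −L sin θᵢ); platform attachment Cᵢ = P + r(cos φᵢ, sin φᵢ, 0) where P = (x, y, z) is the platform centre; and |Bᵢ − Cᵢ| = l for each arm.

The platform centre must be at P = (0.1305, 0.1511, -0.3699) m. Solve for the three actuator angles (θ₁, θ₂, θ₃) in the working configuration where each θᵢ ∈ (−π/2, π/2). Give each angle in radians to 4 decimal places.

rotate P by −φ1: (0.1305, 0.1511, -0.3699)
  e−x'=-0.0405;  (l²−L²−(e−x')²−y'²−z²)/2L = 0.0245
  θ1 = atan2(B,A) + arccos(C/0.3721) = -0.1748
arm 2 (φ=120.0°): x'=0.0656, y'=-0.1886
  A=0.0244, B=-0.3699, C=(l²−L²−A²−y'²−z²)/(2L)=-0.0080
  γ=atan2(-0.3699,0.0244)=-1.5049;  ψ=arccos(-0.0216)=1.5924;  θ2=γ+ψ≈0.0874
φ3=240.0° → target in arm frame (-0.1961, 0.0375)
  A cos θ + B sin θ = C:  0.2861·cos θ + -0.3699·sin θ = -0.1389
  θ3 = atan2(B,A) + arccos(C/0.4676) = 0.9598

θ₁ = -0.1748, θ₂ = 0.0874, θ₃ = 0.9598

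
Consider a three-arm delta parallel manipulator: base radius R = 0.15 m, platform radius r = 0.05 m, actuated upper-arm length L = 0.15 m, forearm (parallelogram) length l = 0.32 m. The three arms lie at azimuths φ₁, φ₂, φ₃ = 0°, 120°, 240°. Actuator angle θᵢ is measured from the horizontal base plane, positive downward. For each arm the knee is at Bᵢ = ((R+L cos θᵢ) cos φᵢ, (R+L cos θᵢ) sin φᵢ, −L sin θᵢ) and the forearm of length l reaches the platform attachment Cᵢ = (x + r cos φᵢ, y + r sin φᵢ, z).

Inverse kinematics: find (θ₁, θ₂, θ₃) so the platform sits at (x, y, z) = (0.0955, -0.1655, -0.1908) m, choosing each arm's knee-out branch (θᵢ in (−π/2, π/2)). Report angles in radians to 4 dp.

θ₁ = -0.2612, θ₂ = 1.3965, θ₃ = -0.2619

arm 1 (φ=0.0°): x'=0.0955, y'=-0.1655
  A=0.0045, B=-0.1908, C=(l²−L²−A²−y'²−z²)/(2L)=0.0536
  θ1 = atan2(B,A) + arccos(C/0.1909) = -0.2612
φ2=120.0° → target in arm frame (-0.1911, 0.0000)
  A cos θ + B sin θ = C:  0.2911·cos θ + -0.1908·sin θ = -0.1374
  θ2 = atan2(B,A) + arccos(C/0.3480) = 1.3965
rotate P by −φ3: (0.0956, 0.1655, -0.1908)
  A=0.0044, B=-0.1908, C=(l²−L²−A²−y'²−z²)/(2L)=0.0537
  γ=atan2(-0.1908,0.0044)=-1.5476;  ψ=arccos(0.2812)=1.2858;  θ3=γ+ψ≈-0.2619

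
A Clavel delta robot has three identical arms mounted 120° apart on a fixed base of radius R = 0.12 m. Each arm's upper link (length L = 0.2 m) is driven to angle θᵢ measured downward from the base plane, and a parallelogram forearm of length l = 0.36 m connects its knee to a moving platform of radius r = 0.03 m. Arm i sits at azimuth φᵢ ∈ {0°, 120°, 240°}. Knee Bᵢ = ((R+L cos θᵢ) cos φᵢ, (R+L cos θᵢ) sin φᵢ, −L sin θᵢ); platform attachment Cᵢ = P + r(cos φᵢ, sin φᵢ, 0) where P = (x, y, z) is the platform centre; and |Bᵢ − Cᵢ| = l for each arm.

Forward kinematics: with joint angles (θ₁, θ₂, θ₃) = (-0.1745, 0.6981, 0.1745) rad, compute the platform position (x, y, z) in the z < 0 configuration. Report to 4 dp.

φ1=0.0°: virtual centre (0.2870, 0.0000, 0.0347), radius l
φ2=120.0°: virtual centre (-0.1216, 0.2106, -0.1286), radius l
arm 3 at φ=240.0°: ρ3 = 0.2870;  S3 = (-0.1435, -0.2485, -0.0347)
eliminate P² terms by subtracting sphere 1 from 2 and 3
[-0.8171 0.4213 -0.3266]·P = -0.0079;  [-0.8609 -0.4970 -0.1389]·P = 0.0000
det = 0.7688;  x = 0.0051+-0.2872z,  y = -0.0088+0.2180z
quadratic in z: (1.1300)z²+(0.0886)z+(-0.0489)=0, √Δ=0.4783 → z ∈ {-0.2508, 0.1724}; z = -0.2508 (taking z<0)
x = 0.0771, y = -0.0635

(0.0771, -0.0635, -0.2508)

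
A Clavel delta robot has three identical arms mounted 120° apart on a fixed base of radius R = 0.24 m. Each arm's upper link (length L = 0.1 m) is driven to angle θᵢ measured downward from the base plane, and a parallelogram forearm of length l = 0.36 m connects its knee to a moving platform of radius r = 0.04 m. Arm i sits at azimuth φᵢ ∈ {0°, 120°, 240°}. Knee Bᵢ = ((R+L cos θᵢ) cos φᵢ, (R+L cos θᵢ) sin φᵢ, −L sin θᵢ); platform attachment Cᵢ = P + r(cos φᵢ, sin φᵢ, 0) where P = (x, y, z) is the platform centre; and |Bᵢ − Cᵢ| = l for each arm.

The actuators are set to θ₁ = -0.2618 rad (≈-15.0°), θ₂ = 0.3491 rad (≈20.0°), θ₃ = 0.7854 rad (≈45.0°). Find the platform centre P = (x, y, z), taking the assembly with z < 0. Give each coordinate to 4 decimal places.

arm 1 at φ=0.0°: (R−r)+L cos θ1 = 0.2966;  centre 1 = (0.2966, 0.0000, 0.0259)
centre 2 = (0.2940·cos120.0°, 0.2940·sin120.0°, -0.0342) = (-0.1470, 0.2546, -0.0342)
centre 3 = (0.2707·cos240.0°, 0.2707·sin240.0°, -0.0707) = (-0.1354, -0.2344, -0.0707)
subtract pairs → two planes through P
linear system: -0.8872x+0.5092y = -0.0010−-0.1202z; -0.8639x+-0.4689y = -0.0104−-0.1932z
Cramer: x(z) = 0.0067-0.1808z;  y(z) = 0.0097-0.0789z
quadratic in z: (1.0389)z²+(0.0515)z+(-0.0448)=0, √Δ=0.4346 → z ∈ {-0.2340, 0.1844}; z = -0.2340 (taking z<0)
x = 0.0490, y = 0.0281

(0.0490, 0.0281, -0.2340)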